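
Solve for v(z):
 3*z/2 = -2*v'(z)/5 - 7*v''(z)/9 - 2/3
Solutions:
 v(z) = C1 + C2*exp(-18*z/35) - 15*z^2/8 + 45*z/8


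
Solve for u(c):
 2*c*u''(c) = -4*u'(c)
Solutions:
 u(c) = C1 + C2/c


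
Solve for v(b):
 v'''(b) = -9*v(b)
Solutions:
 v(b) = C3*exp(-3^(2/3)*b) + (C1*sin(3*3^(1/6)*b/2) + C2*cos(3*3^(1/6)*b/2))*exp(3^(2/3)*b/2)


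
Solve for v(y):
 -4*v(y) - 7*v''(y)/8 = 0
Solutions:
 v(y) = C1*sin(4*sqrt(14)*y/7) + C2*cos(4*sqrt(14)*y/7)


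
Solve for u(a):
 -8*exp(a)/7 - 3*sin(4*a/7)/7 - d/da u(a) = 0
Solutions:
 u(a) = C1 - 8*exp(a)/7 + 3*cos(4*a/7)/4


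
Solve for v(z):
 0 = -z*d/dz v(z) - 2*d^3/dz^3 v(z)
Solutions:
 v(z) = C1 + Integral(C2*airyai(-2^(2/3)*z/2) + C3*airybi(-2^(2/3)*z/2), z)


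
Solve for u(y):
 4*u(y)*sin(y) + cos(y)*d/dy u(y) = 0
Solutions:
 u(y) = C1*cos(y)^4


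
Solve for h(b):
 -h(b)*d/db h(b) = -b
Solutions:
 h(b) = -sqrt(C1 + b^2)
 h(b) = sqrt(C1 + b^2)


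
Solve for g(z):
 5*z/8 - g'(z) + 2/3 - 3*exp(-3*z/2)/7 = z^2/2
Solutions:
 g(z) = C1 - z^3/6 + 5*z^2/16 + 2*z/3 + 2*exp(-3*z/2)/7


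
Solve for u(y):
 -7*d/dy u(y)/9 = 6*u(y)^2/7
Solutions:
 u(y) = 49/(C1 + 54*y)


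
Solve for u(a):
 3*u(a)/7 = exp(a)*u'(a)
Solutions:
 u(a) = C1*exp(-3*exp(-a)/7)


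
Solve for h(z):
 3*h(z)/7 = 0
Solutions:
 h(z) = 0


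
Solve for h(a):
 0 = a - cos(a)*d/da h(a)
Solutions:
 h(a) = C1 + Integral(a/cos(a), a)


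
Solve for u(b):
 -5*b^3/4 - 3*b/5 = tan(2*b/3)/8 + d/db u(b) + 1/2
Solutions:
 u(b) = C1 - 5*b^4/16 - 3*b^2/10 - b/2 + 3*log(cos(2*b/3))/16


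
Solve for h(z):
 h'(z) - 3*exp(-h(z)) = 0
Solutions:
 h(z) = log(C1 + 3*z)


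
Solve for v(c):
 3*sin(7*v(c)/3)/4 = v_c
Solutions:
 -3*c/4 + 3*log(cos(7*v(c)/3) - 1)/14 - 3*log(cos(7*v(c)/3) + 1)/14 = C1


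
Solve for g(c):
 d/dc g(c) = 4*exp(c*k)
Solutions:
 g(c) = C1 + 4*exp(c*k)/k


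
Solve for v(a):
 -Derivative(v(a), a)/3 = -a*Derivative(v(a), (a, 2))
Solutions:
 v(a) = C1 + C2*a^(4/3)


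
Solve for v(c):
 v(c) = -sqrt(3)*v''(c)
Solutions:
 v(c) = C1*sin(3^(3/4)*c/3) + C2*cos(3^(3/4)*c/3)


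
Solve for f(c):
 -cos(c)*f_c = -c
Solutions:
 f(c) = C1 + Integral(c/cos(c), c)


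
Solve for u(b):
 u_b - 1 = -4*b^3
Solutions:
 u(b) = C1 - b^4 + b


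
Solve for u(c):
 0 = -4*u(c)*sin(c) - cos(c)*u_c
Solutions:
 u(c) = C1*cos(c)^4


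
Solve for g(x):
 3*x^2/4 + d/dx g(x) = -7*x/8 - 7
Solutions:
 g(x) = C1 - x^3/4 - 7*x^2/16 - 7*x


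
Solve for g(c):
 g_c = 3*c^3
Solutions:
 g(c) = C1 + 3*c^4/4


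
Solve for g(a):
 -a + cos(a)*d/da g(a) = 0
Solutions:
 g(a) = C1 + Integral(a/cos(a), a)


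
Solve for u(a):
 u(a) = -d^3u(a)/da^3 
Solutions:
 u(a) = C3*exp(-a) + (C1*sin(sqrt(3)*a/2) + C2*cos(sqrt(3)*a/2))*exp(a/2)


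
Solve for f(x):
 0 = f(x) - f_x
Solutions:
 f(x) = C1*exp(x)


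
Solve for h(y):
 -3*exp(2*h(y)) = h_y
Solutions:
 h(y) = log(-sqrt(-1/(C1 - 3*y))) - log(2)/2
 h(y) = log(-1/(C1 - 3*y))/2 - log(2)/2


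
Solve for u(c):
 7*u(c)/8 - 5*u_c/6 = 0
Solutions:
 u(c) = C1*exp(21*c/20)


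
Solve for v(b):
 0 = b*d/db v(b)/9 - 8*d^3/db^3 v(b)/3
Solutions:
 v(b) = C1 + Integral(C2*airyai(3^(2/3)*b/6) + C3*airybi(3^(2/3)*b/6), b)


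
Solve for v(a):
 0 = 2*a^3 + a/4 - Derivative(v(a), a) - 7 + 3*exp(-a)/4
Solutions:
 v(a) = C1 + a^4/2 + a^2/8 - 7*a - 3*exp(-a)/4


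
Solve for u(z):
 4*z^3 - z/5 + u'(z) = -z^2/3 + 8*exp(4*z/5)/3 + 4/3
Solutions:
 u(z) = C1 - z^4 - z^3/9 + z^2/10 + 4*z/3 + 10*exp(4*z/5)/3


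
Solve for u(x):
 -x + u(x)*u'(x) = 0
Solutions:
 u(x) = -sqrt(C1 + x^2)
 u(x) = sqrt(C1 + x^2)


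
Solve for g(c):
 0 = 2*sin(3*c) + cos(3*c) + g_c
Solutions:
 g(c) = C1 - sin(3*c)/3 + 2*cos(3*c)/3


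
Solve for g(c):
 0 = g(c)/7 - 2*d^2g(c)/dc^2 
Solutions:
 g(c) = C1*exp(-sqrt(14)*c/14) + C2*exp(sqrt(14)*c/14)


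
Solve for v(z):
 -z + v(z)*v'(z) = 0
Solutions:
 v(z) = -sqrt(C1 + z^2)
 v(z) = sqrt(C1 + z^2)


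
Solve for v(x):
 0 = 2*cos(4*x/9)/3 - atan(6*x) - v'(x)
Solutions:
 v(x) = C1 - x*atan(6*x) + log(36*x^2 + 1)/12 + 3*sin(4*x/9)/2


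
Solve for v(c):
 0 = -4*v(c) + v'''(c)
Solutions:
 v(c) = C3*exp(2^(2/3)*c) + (C1*sin(2^(2/3)*sqrt(3)*c/2) + C2*cos(2^(2/3)*sqrt(3)*c/2))*exp(-2^(2/3)*c/2)


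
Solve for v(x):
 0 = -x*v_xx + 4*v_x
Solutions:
 v(x) = C1 + C2*x^5


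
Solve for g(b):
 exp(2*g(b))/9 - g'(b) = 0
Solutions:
 g(b) = log(-sqrt(-1/(C1 + b))) - log(2)/2 + log(3)
 g(b) = log(-1/(C1 + b))/2 - log(2)/2 + log(3)


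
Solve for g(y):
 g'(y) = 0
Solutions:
 g(y) = C1


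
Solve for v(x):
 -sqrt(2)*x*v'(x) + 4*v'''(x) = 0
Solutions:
 v(x) = C1 + Integral(C2*airyai(sqrt(2)*x/2) + C3*airybi(sqrt(2)*x/2), x)


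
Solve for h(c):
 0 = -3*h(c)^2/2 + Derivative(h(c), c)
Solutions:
 h(c) = -2/(C1 + 3*c)


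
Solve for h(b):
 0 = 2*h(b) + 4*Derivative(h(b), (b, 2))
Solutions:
 h(b) = C1*sin(sqrt(2)*b/2) + C2*cos(sqrt(2)*b/2)


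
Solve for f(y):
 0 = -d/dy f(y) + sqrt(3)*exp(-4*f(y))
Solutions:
 f(y) = log(-I*(C1 + 4*sqrt(3)*y)^(1/4))
 f(y) = log(I*(C1 + 4*sqrt(3)*y)^(1/4))
 f(y) = log(-(C1 + 4*sqrt(3)*y)^(1/4))
 f(y) = log(C1 + 4*sqrt(3)*y)/4


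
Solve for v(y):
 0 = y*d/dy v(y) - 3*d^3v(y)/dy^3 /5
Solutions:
 v(y) = C1 + Integral(C2*airyai(3^(2/3)*5^(1/3)*y/3) + C3*airybi(3^(2/3)*5^(1/3)*y/3), y)


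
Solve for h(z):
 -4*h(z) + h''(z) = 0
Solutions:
 h(z) = C1*exp(-2*z) + C2*exp(2*z)


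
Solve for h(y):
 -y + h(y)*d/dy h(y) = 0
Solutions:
 h(y) = -sqrt(C1 + y^2)
 h(y) = sqrt(C1 + y^2)


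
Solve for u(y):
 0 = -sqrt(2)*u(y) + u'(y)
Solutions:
 u(y) = C1*exp(sqrt(2)*y)


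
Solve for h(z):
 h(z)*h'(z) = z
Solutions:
 h(z) = -sqrt(C1 + z^2)
 h(z) = sqrt(C1 + z^2)


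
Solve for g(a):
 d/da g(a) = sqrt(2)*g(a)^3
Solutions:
 g(a) = -sqrt(2)*sqrt(-1/(C1 + sqrt(2)*a))/2
 g(a) = sqrt(2)*sqrt(-1/(C1 + sqrt(2)*a))/2


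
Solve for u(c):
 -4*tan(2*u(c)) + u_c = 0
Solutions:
 u(c) = -asin(C1*exp(8*c))/2 + pi/2
 u(c) = asin(C1*exp(8*c))/2


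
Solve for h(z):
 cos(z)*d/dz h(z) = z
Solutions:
 h(z) = C1 + Integral(z/cos(z), z)


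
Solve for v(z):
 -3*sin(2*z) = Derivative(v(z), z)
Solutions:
 v(z) = C1 + 3*cos(2*z)/2


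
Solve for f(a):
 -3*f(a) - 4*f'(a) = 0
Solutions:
 f(a) = C1*exp(-3*a/4)


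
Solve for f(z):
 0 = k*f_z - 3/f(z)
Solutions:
 f(z) = -sqrt(C1 + 6*z/k)
 f(z) = sqrt(C1 + 6*z/k)


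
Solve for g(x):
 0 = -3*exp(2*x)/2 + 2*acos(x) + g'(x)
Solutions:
 g(x) = C1 - 2*x*acos(x) + 2*sqrt(1 - x^2) + 3*exp(2*x)/4


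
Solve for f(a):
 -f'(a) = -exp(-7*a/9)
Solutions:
 f(a) = C1 - 9*exp(-7*a/9)/7


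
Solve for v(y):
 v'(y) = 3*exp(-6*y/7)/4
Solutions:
 v(y) = C1 - 7*exp(-6*y/7)/8


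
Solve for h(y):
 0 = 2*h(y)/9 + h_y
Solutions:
 h(y) = C1*exp(-2*y/9)


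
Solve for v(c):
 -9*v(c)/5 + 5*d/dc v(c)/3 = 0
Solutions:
 v(c) = C1*exp(27*c/25)


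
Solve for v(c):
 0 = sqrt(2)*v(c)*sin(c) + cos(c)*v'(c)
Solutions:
 v(c) = C1*cos(c)^(sqrt(2))


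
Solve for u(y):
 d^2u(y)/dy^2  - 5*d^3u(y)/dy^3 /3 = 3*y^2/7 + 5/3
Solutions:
 u(y) = C1 + C2*y + C3*exp(3*y/5) + y^4/28 + 5*y^3/21 + 85*y^2/42


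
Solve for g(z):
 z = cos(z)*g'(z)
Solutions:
 g(z) = C1 + Integral(z/cos(z), z)


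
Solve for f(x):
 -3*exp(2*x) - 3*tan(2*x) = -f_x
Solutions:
 f(x) = C1 + 3*exp(2*x)/2 - 3*log(cos(2*x))/2


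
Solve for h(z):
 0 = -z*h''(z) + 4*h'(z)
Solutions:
 h(z) = C1 + C2*z^5


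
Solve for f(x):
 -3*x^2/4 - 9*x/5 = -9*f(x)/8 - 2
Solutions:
 f(x) = 2*x^2/3 + 8*x/5 - 16/9


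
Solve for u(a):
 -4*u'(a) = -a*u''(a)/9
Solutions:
 u(a) = C1 + C2*a^37


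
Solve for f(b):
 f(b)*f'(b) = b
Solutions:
 f(b) = -sqrt(C1 + b^2)
 f(b) = sqrt(C1 + b^2)


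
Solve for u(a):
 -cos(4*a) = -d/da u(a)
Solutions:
 u(a) = C1 + sin(4*a)/4


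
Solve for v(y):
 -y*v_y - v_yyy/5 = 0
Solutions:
 v(y) = C1 + Integral(C2*airyai(-5^(1/3)*y) + C3*airybi(-5^(1/3)*y), y)


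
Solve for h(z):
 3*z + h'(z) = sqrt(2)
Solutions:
 h(z) = C1 - 3*z^2/2 + sqrt(2)*z


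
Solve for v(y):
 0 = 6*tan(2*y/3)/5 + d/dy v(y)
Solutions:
 v(y) = C1 + 9*log(cos(2*y/3))/5


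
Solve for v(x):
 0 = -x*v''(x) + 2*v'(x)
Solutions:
 v(x) = C1 + C2*x^3


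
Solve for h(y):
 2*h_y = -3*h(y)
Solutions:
 h(y) = C1*exp(-3*y/2)


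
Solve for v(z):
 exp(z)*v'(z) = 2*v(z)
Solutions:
 v(z) = C1*exp(-2*exp(-z))


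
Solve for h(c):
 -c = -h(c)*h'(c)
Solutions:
 h(c) = -sqrt(C1 + c^2)
 h(c) = sqrt(C1 + c^2)


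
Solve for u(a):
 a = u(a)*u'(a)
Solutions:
 u(a) = -sqrt(C1 + a^2)
 u(a) = sqrt(C1 + a^2)


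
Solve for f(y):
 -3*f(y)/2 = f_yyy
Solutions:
 f(y) = C3*exp(-2^(2/3)*3^(1/3)*y/2) + (C1*sin(2^(2/3)*3^(5/6)*y/4) + C2*cos(2^(2/3)*3^(5/6)*y/4))*exp(2^(2/3)*3^(1/3)*y/4)


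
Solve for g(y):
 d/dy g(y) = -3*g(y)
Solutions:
 g(y) = C1*exp(-3*y)


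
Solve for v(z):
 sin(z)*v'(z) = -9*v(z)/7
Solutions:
 v(z) = C1*(cos(z) + 1)^(9/14)/(cos(z) - 1)^(9/14)


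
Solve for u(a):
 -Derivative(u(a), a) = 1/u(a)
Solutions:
 u(a) = -sqrt(C1 - 2*a)
 u(a) = sqrt(C1 - 2*a)


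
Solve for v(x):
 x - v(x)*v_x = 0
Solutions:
 v(x) = -sqrt(C1 + x^2)
 v(x) = sqrt(C1 + x^2)


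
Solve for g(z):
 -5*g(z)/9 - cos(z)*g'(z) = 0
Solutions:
 g(z) = C1*(sin(z) - 1)^(5/18)/(sin(z) + 1)^(5/18)


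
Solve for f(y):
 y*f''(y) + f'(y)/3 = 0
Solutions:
 f(y) = C1 + C2*y^(2/3)


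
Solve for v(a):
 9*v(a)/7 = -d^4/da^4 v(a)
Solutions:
 v(a) = (C1*sin(sqrt(6)*7^(3/4)*a/14) + C2*cos(sqrt(6)*7^(3/4)*a/14))*exp(-sqrt(6)*7^(3/4)*a/14) + (C3*sin(sqrt(6)*7^(3/4)*a/14) + C4*cos(sqrt(6)*7^(3/4)*a/14))*exp(sqrt(6)*7^(3/4)*a/14)


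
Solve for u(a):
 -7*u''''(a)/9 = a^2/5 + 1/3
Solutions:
 u(a) = C1 + C2*a + C3*a^2 + C4*a^3 - a^6/1400 - a^4/56


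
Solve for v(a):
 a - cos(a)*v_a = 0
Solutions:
 v(a) = C1 + Integral(a/cos(a), a)


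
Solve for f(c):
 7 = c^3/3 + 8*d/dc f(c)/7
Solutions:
 f(c) = C1 - 7*c^4/96 + 49*c/8


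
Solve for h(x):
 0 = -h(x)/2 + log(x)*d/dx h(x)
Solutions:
 h(x) = C1*exp(li(x)/2)


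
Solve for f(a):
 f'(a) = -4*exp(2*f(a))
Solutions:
 f(a) = log(-sqrt(-1/(C1 - 4*a))) - log(2)/2
 f(a) = log(-1/(C1 - 4*a))/2 - log(2)/2


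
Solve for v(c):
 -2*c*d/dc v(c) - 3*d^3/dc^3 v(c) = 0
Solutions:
 v(c) = C1 + Integral(C2*airyai(-2^(1/3)*3^(2/3)*c/3) + C3*airybi(-2^(1/3)*3^(2/3)*c/3), c)


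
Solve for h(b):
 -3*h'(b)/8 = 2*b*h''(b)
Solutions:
 h(b) = C1 + C2*b^(13/16)


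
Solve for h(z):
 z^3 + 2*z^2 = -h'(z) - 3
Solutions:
 h(z) = C1 - z^4/4 - 2*z^3/3 - 3*z


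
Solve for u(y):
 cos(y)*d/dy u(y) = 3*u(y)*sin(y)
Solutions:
 u(y) = C1/cos(y)^3


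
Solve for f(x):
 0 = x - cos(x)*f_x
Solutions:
 f(x) = C1 + Integral(x/cos(x), x)


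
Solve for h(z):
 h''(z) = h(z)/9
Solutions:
 h(z) = C1*exp(-z/3) + C2*exp(z/3)


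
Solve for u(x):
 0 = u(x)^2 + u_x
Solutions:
 u(x) = 1/(C1 + x)


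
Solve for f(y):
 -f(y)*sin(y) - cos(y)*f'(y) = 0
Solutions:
 f(y) = C1*cos(y)


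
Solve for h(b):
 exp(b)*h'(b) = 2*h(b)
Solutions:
 h(b) = C1*exp(-2*exp(-b))


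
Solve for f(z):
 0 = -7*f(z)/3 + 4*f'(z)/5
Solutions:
 f(z) = C1*exp(35*z/12)


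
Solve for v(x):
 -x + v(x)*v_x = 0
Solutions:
 v(x) = -sqrt(C1 + x^2)
 v(x) = sqrt(C1 + x^2)


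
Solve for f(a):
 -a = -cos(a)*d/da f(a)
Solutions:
 f(a) = C1 + Integral(a/cos(a), a)


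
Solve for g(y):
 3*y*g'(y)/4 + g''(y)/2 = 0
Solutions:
 g(y) = C1 + C2*erf(sqrt(3)*y/2)


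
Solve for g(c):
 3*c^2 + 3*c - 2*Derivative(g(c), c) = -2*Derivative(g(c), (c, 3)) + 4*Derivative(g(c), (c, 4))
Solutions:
 g(c) = C1 + C2*exp(c*((6*sqrt(78) + 53)^(-1/3) + 2 + (6*sqrt(78) + 53)^(1/3))/12)*sin(sqrt(3)*c*(-(6*sqrt(78) + 53)^(1/3) + (6*sqrt(78) + 53)^(-1/3))/12) + C3*exp(c*((6*sqrt(78) + 53)^(-1/3) + 2 + (6*sqrt(78) + 53)^(1/3))/12)*cos(sqrt(3)*c*(-(6*sqrt(78) + 53)^(1/3) + (6*sqrt(78) + 53)^(-1/3))/12) + C4*exp(c*(-(6*sqrt(78) + 53)^(1/3) - 1/(6*sqrt(78) + 53)^(1/3) + 1)/6) + c^3/2 + 3*c^2/4 + 3*c


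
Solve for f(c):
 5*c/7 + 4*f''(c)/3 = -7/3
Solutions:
 f(c) = C1 + C2*c - 5*c^3/56 - 7*c^2/8


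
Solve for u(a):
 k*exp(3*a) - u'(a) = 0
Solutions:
 u(a) = C1 + k*exp(3*a)/3


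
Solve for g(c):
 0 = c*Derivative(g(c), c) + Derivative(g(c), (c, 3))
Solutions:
 g(c) = C1 + Integral(C2*airyai(-c) + C3*airybi(-c), c)


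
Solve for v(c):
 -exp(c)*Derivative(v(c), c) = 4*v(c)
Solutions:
 v(c) = C1*exp(4*exp(-c))


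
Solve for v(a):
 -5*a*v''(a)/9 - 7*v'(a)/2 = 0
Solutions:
 v(a) = C1 + C2/a^(53/10)


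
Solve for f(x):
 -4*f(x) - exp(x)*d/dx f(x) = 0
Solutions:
 f(x) = C1*exp(4*exp(-x))


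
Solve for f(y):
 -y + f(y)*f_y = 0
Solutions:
 f(y) = -sqrt(C1 + y^2)
 f(y) = sqrt(C1 + y^2)


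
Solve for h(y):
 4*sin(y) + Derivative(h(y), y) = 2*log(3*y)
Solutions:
 h(y) = C1 + 2*y*log(y) - 2*y + 2*y*log(3) + 4*cos(y)


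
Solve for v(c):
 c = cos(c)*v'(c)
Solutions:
 v(c) = C1 + Integral(c/cos(c), c)


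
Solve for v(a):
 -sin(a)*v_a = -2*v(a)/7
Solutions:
 v(a) = C1*(cos(a) - 1)^(1/7)/(cos(a) + 1)^(1/7)


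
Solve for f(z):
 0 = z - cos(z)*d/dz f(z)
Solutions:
 f(z) = C1 + Integral(z/cos(z), z)


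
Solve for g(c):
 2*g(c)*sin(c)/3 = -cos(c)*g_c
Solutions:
 g(c) = C1*cos(c)^(2/3)


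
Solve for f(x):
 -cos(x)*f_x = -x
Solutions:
 f(x) = C1 + Integral(x/cos(x), x)


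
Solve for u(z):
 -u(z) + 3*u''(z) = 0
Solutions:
 u(z) = C1*exp(-sqrt(3)*z/3) + C2*exp(sqrt(3)*z/3)


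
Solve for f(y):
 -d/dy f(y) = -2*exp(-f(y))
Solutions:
 f(y) = log(C1 + 2*y)


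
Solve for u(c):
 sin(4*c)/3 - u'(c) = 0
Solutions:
 u(c) = C1 - cos(4*c)/12


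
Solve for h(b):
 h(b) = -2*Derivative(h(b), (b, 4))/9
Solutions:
 h(b) = (C1*sin(2^(1/4)*sqrt(3)*b/2) + C2*cos(2^(1/4)*sqrt(3)*b/2))*exp(-2^(1/4)*sqrt(3)*b/2) + (C3*sin(2^(1/4)*sqrt(3)*b/2) + C4*cos(2^(1/4)*sqrt(3)*b/2))*exp(2^(1/4)*sqrt(3)*b/2)


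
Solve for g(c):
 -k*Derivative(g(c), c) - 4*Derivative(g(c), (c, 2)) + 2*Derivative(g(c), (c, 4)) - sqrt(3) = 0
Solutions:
 g(c) = C1 + C2*exp(c*(6^(1/3)*(-9*k + 2*sqrt(3)*sqrt(27*k^2/4 - 32))^(1/3)/12 - 2^(1/3)*3^(5/6)*I*(-9*k + 2*sqrt(3)*sqrt(27*k^2/4 - 32))^(1/3)/12 - 8/((-6^(1/3) + 2^(1/3)*3^(5/6)*I)*(-9*k + 2*sqrt(3)*sqrt(27*k^2/4 - 32))^(1/3)))) + C3*exp(c*(6^(1/3)*(-9*k + 2*sqrt(3)*sqrt(27*k^2/4 - 32))^(1/3)/12 + 2^(1/3)*3^(5/6)*I*(-9*k + 2*sqrt(3)*sqrt(27*k^2/4 - 32))^(1/3)/12 + 8/((6^(1/3) + 2^(1/3)*3^(5/6)*I)*(-9*k + 2*sqrt(3)*sqrt(27*k^2/4 - 32))^(1/3)))) + C4*exp(-6^(1/3)*c*((-9*k + 2*sqrt(3)*sqrt(27*k^2/4 - 32))^(1/3) + 4*6^(1/3)/(-9*k + 2*sqrt(3)*sqrt(27*k^2/4 - 32))^(1/3))/6) - sqrt(3)*c/k


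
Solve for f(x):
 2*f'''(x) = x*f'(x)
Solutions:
 f(x) = C1 + Integral(C2*airyai(2^(2/3)*x/2) + C3*airybi(2^(2/3)*x/2), x)


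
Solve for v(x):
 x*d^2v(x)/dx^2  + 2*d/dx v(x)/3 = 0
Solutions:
 v(x) = C1 + C2*x^(1/3)


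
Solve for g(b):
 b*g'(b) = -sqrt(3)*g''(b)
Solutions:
 g(b) = C1 + C2*erf(sqrt(2)*3^(3/4)*b/6)


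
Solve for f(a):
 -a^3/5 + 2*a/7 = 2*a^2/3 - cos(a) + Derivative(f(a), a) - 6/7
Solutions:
 f(a) = C1 - a^4/20 - 2*a^3/9 + a^2/7 + 6*a/7 + sin(a)


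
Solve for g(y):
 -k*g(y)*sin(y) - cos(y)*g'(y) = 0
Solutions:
 g(y) = C1*exp(k*log(cos(y)))


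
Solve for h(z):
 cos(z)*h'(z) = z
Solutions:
 h(z) = C1 + Integral(z/cos(z), z)


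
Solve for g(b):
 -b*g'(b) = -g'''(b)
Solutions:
 g(b) = C1 + Integral(C2*airyai(b) + C3*airybi(b), b)


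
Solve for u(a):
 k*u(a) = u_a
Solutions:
 u(a) = C1*exp(a*k)


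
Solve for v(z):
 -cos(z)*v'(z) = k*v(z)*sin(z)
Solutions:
 v(z) = C1*exp(k*log(cos(z)))


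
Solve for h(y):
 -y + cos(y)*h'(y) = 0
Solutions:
 h(y) = C1 + Integral(y/cos(y), y)


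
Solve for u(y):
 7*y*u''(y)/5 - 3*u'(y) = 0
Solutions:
 u(y) = C1 + C2*y^(22/7)


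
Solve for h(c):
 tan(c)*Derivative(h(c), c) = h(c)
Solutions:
 h(c) = C1*sin(c)


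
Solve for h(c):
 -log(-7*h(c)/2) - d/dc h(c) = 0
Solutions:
 Integral(1/(log(-_y) - log(2) + log(7)), (_y, h(c))) = C1 - c


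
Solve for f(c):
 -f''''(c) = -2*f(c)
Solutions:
 f(c) = C1*exp(-2^(1/4)*c) + C2*exp(2^(1/4)*c) + C3*sin(2^(1/4)*c) + C4*cos(2^(1/4)*c)


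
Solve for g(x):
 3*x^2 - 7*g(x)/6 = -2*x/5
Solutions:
 g(x) = 6*x*(15*x + 2)/35


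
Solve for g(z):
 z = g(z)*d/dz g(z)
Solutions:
 g(z) = -sqrt(C1 + z^2)
 g(z) = sqrt(C1 + z^2)


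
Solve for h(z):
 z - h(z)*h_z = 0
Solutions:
 h(z) = -sqrt(C1 + z^2)
 h(z) = sqrt(C1 + z^2)


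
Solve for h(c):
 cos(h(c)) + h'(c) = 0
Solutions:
 h(c) = pi - asin((C1 + exp(2*c))/(C1 - exp(2*c)))
 h(c) = asin((C1 + exp(2*c))/(C1 - exp(2*c)))


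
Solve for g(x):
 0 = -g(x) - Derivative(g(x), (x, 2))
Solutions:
 g(x) = C1*sin(x) + C2*cos(x)


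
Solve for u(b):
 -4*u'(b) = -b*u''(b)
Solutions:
 u(b) = C1 + C2*b^5


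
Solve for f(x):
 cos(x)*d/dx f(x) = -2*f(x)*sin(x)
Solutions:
 f(x) = C1*cos(x)^2


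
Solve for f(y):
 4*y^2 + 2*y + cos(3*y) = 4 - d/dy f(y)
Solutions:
 f(y) = C1 - 4*y^3/3 - y^2 + 4*y - sin(3*y)/3


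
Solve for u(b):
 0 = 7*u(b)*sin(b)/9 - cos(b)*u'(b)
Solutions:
 u(b) = C1/cos(b)^(7/9)


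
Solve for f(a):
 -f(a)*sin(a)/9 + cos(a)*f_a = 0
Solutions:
 f(a) = C1/cos(a)^(1/9)


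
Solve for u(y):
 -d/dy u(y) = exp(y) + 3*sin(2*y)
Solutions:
 u(y) = C1 - exp(y) + 3*cos(2*y)/2


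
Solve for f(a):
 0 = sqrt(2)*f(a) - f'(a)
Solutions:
 f(a) = C1*exp(sqrt(2)*a)


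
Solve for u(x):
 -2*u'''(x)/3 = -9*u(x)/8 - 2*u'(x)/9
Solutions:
 u(x) = C1*exp(-2^(1/3)*x*(8*2^(1/3)/(sqrt(530417) + 729)^(1/3) + (sqrt(530417) + 729)^(1/3))/24)*sin(2^(1/3)*sqrt(3)*x*(-(sqrt(530417) + 729)^(1/3) + 8*2^(1/3)/(sqrt(530417) + 729)^(1/3))/24) + C2*exp(-2^(1/3)*x*(8*2^(1/3)/(sqrt(530417) + 729)^(1/3) + (sqrt(530417) + 729)^(1/3))/24)*cos(2^(1/3)*sqrt(3)*x*(-(sqrt(530417) + 729)^(1/3) + 8*2^(1/3)/(sqrt(530417) + 729)^(1/3))/24) + C3*exp(2^(1/3)*x*(8*2^(1/3)/(sqrt(530417) + 729)^(1/3) + (sqrt(530417) + 729)^(1/3))/12)


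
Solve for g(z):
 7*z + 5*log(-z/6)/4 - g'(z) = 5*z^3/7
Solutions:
 g(z) = C1 - 5*z^4/28 + 7*z^2/2 + 5*z*log(-z)/4 + 5*z*(-log(6) - 1)/4


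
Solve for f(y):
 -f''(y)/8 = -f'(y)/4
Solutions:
 f(y) = C1 + C2*exp(2*y)


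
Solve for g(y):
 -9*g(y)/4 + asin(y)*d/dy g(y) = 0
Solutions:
 g(y) = C1*exp(9*Integral(1/asin(y), y)/4)


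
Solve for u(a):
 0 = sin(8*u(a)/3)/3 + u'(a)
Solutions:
 a/3 + 3*log(cos(8*u(a)/3) - 1)/16 - 3*log(cos(8*u(a)/3) + 1)/16 = C1


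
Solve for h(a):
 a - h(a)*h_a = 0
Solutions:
 h(a) = -sqrt(C1 + a^2)
 h(a) = sqrt(C1 + a^2)


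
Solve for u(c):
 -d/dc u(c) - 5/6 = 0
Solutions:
 u(c) = C1 - 5*c/6


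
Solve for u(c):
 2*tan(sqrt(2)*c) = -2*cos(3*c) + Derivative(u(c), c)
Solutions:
 u(c) = C1 - sqrt(2)*log(cos(sqrt(2)*c)) + 2*sin(3*c)/3


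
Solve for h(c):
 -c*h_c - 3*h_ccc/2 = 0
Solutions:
 h(c) = C1 + Integral(C2*airyai(-2^(1/3)*3^(2/3)*c/3) + C3*airybi(-2^(1/3)*3^(2/3)*c/3), c)


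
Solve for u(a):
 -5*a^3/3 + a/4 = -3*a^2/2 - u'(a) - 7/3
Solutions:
 u(a) = C1 + 5*a^4/12 - a^3/2 - a^2/8 - 7*a/3


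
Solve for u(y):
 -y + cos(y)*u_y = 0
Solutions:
 u(y) = C1 + Integral(y/cos(y), y)


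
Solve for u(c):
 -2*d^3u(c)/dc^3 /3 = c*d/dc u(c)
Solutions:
 u(c) = C1 + Integral(C2*airyai(-2^(2/3)*3^(1/3)*c/2) + C3*airybi(-2^(2/3)*3^(1/3)*c/2), c)


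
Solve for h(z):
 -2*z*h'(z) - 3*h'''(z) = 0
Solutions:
 h(z) = C1 + Integral(C2*airyai(-2^(1/3)*3^(2/3)*z/3) + C3*airybi(-2^(1/3)*3^(2/3)*z/3), z)


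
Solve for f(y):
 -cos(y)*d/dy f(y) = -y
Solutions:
 f(y) = C1 + Integral(y/cos(y), y)


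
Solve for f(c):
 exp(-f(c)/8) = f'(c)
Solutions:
 f(c) = 8*log(C1 + c/8)


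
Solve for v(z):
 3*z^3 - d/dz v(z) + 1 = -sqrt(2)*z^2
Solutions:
 v(z) = C1 + 3*z^4/4 + sqrt(2)*z^3/3 + z


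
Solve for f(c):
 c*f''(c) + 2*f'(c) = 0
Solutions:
 f(c) = C1 + C2/c


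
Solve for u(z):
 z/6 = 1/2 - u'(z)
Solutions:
 u(z) = C1 - z^2/12 + z/2


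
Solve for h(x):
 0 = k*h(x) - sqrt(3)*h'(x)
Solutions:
 h(x) = C1*exp(sqrt(3)*k*x/3)


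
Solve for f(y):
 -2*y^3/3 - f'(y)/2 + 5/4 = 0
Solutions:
 f(y) = C1 - y^4/3 + 5*y/2


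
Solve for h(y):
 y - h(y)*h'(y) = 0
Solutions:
 h(y) = -sqrt(C1 + y^2)
 h(y) = sqrt(C1 + y^2)


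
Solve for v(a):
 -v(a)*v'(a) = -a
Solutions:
 v(a) = -sqrt(C1 + a^2)
 v(a) = sqrt(C1 + a^2)


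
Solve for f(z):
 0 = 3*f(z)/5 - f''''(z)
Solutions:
 f(z) = C1*exp(-3^(1/4)*5^(3/4)*z/5) + C2*exp(3^(1/4)*5^(3/4)*z/5) + C3*sin(3^(1/4)*5^(3/4)*z/5) + C4*cos(3^(1/4)*5^(3/4)*z/5)


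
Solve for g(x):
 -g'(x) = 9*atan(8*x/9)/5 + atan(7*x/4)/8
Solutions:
 g(x) = C1 - 9*x*atan(8*x/9)/5 - x*atan(7*x/4)/8 + log(49*x^2 + 16)/28 + 81*log(64*x^2 + 81)/80


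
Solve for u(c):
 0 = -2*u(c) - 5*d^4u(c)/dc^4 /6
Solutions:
 u(c) = (C1*sin(3^(1/4)*5^(3/4)*c/5) + C2*cos(3^(1/4)*5^(3/4)*c/5))*exp(-3^(1/4)*5^(3/4)*c/5) + (C3*sin(3^(1/4)*5^(3/4)*c/5) + C4*cos(3^(1/4)*5^(3/4)*c/5))*exp(3^(1/4)*5^(3/4)*c/5)


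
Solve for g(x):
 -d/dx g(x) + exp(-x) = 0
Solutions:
 g(x) = C1 - exp(-x)


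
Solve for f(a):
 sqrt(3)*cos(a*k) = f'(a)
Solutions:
 f(a) = C1 + sqrt(3)*sin(a*k)/k


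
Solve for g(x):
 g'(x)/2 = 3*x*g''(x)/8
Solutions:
 g(x) = C1 + C2*x^(7/3)


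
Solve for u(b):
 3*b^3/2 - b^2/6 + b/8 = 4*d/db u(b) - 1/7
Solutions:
 u(b) = C1 + 3*b^4/32 - b^3/72 + b^2/64 + b/28


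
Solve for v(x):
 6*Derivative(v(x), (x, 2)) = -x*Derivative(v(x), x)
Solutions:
 v(x) = C1 + C2*erf(sqrt(3)*x/6)


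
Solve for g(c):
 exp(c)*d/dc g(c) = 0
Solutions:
 g(c) = C1


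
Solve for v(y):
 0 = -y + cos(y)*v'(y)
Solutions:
 v(y) = C1 + Integral(y/cos(y), y)


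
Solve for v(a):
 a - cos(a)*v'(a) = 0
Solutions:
 v(a) = C1 + Integral(a/cos(a), a)


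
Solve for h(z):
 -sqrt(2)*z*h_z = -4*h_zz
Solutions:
 h(z) = C1 + C2*erfi(2^(3/4)*z/4)


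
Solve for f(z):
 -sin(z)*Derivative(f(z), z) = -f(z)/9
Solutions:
 f(z) = C1*(cos(z) - 1)^(1/18)/(cos(z) + 1)^(1/18)


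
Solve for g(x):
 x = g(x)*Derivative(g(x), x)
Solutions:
 g(x) = -sqrt(C1 + x^2)
 g(x) = sqrt(C1 + x^2)


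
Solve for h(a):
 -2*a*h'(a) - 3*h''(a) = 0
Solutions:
 h(a) = C1 + C2*erf(sqrt(3)*a/3)


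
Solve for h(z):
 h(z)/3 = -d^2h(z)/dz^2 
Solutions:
 h(z) = C1*sin(sqrt(3)*z/3) + C2*cos(sqrt(3)*z/3)


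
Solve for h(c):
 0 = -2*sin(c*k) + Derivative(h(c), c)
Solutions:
 h(c) = C1 - 2*cos(c*k)/k


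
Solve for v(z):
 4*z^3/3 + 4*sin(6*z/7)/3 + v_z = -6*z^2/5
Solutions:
 v(z) = C1 - z^4/3 - 2*z^3/5 + 14*cos(6*z/7)/9


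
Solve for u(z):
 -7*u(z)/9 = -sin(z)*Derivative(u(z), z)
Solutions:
 u(z) = C1*(cos(z) - 1)^(7/18)/(cos(z) + 1)^(7/18)


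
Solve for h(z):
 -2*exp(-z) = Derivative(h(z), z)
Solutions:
 h(z) = C1 + 2*exp(-z)


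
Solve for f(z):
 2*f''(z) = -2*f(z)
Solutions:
 f(z) = C1*sin(z) + C2*cos(z)


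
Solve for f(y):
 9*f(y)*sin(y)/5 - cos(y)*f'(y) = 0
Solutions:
 f(y) = C1/cos(y)^(9/5)


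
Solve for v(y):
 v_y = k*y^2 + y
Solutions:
 v(y) = C1 + k*y^3/3 + y^2/2


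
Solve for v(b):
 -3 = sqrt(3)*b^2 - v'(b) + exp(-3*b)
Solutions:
 v(b) = C1 + sqrt(3)*b^3/3 + 3*b - exp(-3*b)/3


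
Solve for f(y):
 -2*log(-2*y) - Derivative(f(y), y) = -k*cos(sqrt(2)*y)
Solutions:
 f(y) = C1 + sqrt(2)*k*sin(sqrt(2)*y)/2 - 2*y*log(-y) - 2*y*log(2) + 2*y


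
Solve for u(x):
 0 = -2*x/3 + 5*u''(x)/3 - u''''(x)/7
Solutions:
 u(x) = C1 + C2*x + C3*exp(-sqrt(105)*x/3) + C4*exp(sqrt(105)*x/3) + x^3/15


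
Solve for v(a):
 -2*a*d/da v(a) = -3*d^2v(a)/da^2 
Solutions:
 v(a) = C1 + C2*erfi(sqrt(3)*a/3)


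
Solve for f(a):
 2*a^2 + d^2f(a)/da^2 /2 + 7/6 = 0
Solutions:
 f(a) = C1 + C2*a - a^4/3 - 7*a^2/6


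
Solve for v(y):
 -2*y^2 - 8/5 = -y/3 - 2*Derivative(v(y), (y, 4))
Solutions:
 v(y) = C1 + C2*y + C3*y^2 + C4*y^3 + y^6/360 - y^5/720 + y^4/30


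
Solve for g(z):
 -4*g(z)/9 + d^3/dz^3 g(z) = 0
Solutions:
 g(z) = C3*exp(2^(2/3)*3^(1/3)*z/3) + (C1*sin(2^(2/3)*3^(5/6)*z/6) + C2*cos(2^(2/3)*3^(5/6)*z/6))*exp(-2^(2/3)*3^(1/3)*z/6)


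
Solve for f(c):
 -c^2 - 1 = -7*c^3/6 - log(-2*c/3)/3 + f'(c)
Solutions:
 f(c) = C1 + 7*c^4/24 - c^3/3 + c*log(-c)/3 + c*(-4 - log(3) + log(2))/3


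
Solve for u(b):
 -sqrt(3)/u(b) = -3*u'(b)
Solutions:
 u(b) = -sqrt(C1 + 6*sqrt(3)*b)/3
 u(b) = sqrt(C1 + 6*sqrt(3)*b)/3


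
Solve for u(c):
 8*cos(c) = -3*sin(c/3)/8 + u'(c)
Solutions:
 u(c) = C1 + 8*sin(c) - 9*cos(c/3)/8


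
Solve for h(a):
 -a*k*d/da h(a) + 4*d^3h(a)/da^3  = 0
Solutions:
 h(a) = C1 + Integral(C2*airyai(2^(1/3)*a*k^(1/3)/2) + C3*airybi(2^(1/3)*a*k^(1/3)/2), a)


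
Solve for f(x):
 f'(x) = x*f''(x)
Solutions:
 f(x) = C1 + C2*x^2


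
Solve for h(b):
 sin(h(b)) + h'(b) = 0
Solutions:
 h(b) = -acos((-C1 - exp(2*b))/(C1 - exp(2*b))) + 2*pi
 h(b) = acos((-C1 - exp(2*b))/(C1 - exp(2*b)))


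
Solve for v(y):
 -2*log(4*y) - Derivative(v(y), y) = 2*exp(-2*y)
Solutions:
 v(y) = C1 - 2*y*log(y) + 2*y*(1 - 2*log(2)) + exp(-2*y)


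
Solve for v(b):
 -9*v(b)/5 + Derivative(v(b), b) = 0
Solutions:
 v(b) = C1*exp(9*b/5)


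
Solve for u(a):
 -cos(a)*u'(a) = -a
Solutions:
 u(a) = C1 + Integral(a/cos(a), a)


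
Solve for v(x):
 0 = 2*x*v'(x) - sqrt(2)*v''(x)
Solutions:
 v(x) = C1 + C2*erfi(2^(3/4)*x/2)


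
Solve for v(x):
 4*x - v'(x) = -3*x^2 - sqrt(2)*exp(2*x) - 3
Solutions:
 v(x) = C1 + x^3 + 2*x^2 + 3*x + sqrt(2)*exp(2*x)/2


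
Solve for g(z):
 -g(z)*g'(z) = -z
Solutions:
 g(z) = -sqrt(C1 + z^2)
 g(z) = sqrt(C1 + z^2)


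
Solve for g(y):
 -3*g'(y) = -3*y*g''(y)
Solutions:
 g(y) = C1 + C2*y^2


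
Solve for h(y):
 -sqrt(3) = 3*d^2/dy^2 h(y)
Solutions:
 h(y) = C1 + C2*y - sqrt(3)*y^2/6


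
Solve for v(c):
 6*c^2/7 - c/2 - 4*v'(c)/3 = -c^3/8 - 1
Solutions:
 v(c) = C1 + 3*c^4/128 + 3*c^3/14 - 3*c^2/16 + 3*c/4


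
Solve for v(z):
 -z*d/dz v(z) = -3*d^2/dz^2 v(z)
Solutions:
 v(z) = C1 + C2*erfi(sqrt(6)*z/6)


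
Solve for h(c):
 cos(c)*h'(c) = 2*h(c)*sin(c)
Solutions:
 h(c) = C1/cos(c)^2


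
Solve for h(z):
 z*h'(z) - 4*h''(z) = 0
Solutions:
 h(z) = C1 + C2*erfi(sqrt(2)*z/4)


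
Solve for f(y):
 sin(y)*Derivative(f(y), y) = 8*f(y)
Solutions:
 f(y) = C1*(cos(y)^4 - 4*cos(y)^3 + 6*cos(y)^2 - 4*cos(y) + 1)/(cos(y)^4 + 4*cos(y)^3 + 6*cos(y)^2 + 4*cos(y) + 1)


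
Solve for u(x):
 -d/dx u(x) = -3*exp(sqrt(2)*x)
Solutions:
 u(x) = C1 + 3*sqrt(2)*exp(sqrt(2)*x)/2


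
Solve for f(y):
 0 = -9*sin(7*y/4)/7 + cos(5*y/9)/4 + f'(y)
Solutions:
 f(y) = C1 - 9*sin(5*y/9)/20 - 36*cos(7*y/4)/49


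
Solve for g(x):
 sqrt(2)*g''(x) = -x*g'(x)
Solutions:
 g(x) = C1 + C2*erf(2^(1/4)*x/2)


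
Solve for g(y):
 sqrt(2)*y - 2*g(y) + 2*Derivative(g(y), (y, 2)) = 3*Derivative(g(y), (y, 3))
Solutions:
 g(y) = C1*exp(y*(4/(9*sqrt(681) + 235)^(1/3) + 4 + (9*sqrt(681) + 235)^(1/3))/18)*sin(sqrt(3)*y*(-(9*sqrt(681) + 235)^(1/3) + 4/(9*sqrt(681) + 235)^(1/3))/18) + C2*exp(y*(4/(9*sqrt(681) + 235)^(1/3) + 4 + (9*sqrt(681) + 235)^(1/3))/18)*cos(sqrt(3)*y*(-(9*sqrt(681) + 235)^(1/3) + 4/(9*sqrt(681) + 235)^(1/3))/18) + C3*exp(y*(-(9*sqrt(681) + 235)^(1/3) - 4/(9*sqrt(681) + 235)^(1/3) + 2)/9) + sqrt(2)*y/2


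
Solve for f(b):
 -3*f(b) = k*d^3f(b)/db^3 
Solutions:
 f(b) = C1*exp(3^(1/3)*b*(-1/k)^(1/3)) + C2*exp(b*(-1/k)^(1/3)*(-3^(1/3) + 3^(5/6)*I)/2) + C3*exp(-b*(-1/k)^(1/3)*(3^(1/3) + 3^(5/6)*I)/2)


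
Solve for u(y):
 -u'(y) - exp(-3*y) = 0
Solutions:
 u(y) = C1 + exp(-3*y)/3


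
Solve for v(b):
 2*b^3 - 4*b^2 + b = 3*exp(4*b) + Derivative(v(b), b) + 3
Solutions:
 v(b) = C1 + b^4/2 - 4*b^3/3 + b^2/2 - 3*b - 3*exp(4*b)/4


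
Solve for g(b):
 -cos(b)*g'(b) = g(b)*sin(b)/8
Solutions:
 g(b) = C1*cos(b)^(1/8)


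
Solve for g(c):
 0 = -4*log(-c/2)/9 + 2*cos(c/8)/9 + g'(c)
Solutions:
 g(c) = C1 + 4*c*log(-c)/9 - 4*c/9 - 4*c*log(2)/9 - 16*sin(c/8)/9


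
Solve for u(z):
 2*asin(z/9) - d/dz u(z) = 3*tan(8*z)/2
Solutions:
 u(z) = C1 + 2*z*asin(z/9) + 2*sqrt(81 - z^2) + 3*log(cos(8*z))/16


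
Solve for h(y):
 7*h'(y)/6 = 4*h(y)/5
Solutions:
 h(y) = C1*exp(24*y/35)


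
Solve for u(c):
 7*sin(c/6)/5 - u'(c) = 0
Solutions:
 u(c) = C1 - 42*cos(c/6)/5


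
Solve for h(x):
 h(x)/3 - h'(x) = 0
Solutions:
 h(x) = C1*exp(x/3)


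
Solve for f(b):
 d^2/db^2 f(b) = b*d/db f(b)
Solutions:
 f(b) = C1 + C2*erfi(sqrt(2)*b/2)


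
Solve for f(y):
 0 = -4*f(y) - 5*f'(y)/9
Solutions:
 f(y) = C1*exp(-36*y/5)


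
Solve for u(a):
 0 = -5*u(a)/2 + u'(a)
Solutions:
 u(a) = C1*exp(5*a/2)


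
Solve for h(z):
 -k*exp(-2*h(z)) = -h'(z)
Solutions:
 h(z) = log(-sqrt(C1 + 2*k*z))
 h(z) = log(C1 + 2*k*z)/2


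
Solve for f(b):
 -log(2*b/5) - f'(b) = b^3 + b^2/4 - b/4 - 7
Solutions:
 f(b) = C1 - b^4/4 - b^3/12 + b^2/8 - b*log(b) + b*log(5/2) + 8*b


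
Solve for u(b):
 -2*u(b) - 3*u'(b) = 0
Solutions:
 u(b) = C1*exp(-2*b/3)


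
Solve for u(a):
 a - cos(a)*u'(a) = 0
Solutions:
 u(a) = C1 + Integral(a/cos(a), a)


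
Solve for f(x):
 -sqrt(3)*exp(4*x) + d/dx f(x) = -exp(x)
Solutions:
 f(x) = C1 + sqrt(3)*exp(4*x)/4 - exp(x)


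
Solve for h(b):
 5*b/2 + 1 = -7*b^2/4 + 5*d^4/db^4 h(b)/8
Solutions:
 h(b) = C1 + C2*b + C3*b^2 + C4*b^3 + 7*b^6/900 + b^5/30 + b^4/15


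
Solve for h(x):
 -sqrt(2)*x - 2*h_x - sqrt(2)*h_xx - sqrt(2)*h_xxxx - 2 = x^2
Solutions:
 h(x) = C1 + C2*exp(2^(1/6)*3^(1/3)*x*(-2*3^(1/3)/(9 + sqrt(87))^(1/3) + 2^(2/3)*(9 + sqrt(87))^(1/3))/12)*sin(6^(1/6)*x*(6/(9 + sqrt(87))^(1/3) + 6^(2/3)*(9 + sqrt(87))^(1/3))/12) + C3*exp(2^(1/6)*3^(1/3)*x*(-2*3^(1/3)/(9 + sqrt(87))^(1/3) + 2^(2/3)*(9 + sqrt(87))^(1/3))/12)*cos(6^(1/6)*x*(6/(9 + sqrt(87))^(1/3) + 6^(2/3)*(9 + sqrt(87))^(1/3))/12) + C4*exp(-2^(1/6)*3^(1/3)*x*(-2*3^(1/3)/(9 + sqrt(87))^(1/3) + 2^(2/3)*(9 + sqrt(87))^(1/3))/6) - x^3/6 - x


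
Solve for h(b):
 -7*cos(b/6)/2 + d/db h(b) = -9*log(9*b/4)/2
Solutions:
 h(b) = C1 - 9*b*log(b)/2 - 9*b*log(3) + 9*b/2 + 9*b*log(2) + 21*sin(b/6)


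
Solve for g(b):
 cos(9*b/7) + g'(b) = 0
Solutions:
 g(b) = C1 - 7*sin(9*b/7)/9


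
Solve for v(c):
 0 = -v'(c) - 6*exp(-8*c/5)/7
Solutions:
 v(c) = C1 + 15*exp(-8*c/5)/28


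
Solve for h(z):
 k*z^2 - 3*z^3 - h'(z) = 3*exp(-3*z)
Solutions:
 h(z) = C1 + k*z^3/3 - 3*z^4/4 + exp(-3*z)


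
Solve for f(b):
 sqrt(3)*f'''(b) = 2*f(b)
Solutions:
 f(b) = C3*exp(2^(1/3)*3^(5/6)*b/3) + (C1*sin(6^(1/3)*b/2) + C2*cos(6^(1/3)*b/2))*exp(-2^(1/3)*3^(5/6)*b/6)


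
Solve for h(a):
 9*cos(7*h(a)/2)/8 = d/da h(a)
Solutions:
 -9*a/8 - log(sin(7*h(a)/2) - 1)/7 + log(sin(7*h(a)/2) + 1)/7 = C1


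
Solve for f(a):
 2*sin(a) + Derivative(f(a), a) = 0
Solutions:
 f(a) = C1 + 2*cos(a)


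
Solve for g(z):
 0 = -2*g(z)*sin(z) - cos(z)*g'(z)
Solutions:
 g(z) = C1*cos(z)^2


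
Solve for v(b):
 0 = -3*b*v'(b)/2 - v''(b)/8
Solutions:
 v(b) = C1 + C2*erf(sqrt(6)*b)


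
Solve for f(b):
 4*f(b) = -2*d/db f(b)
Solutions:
 f(b) = C1*exp(-2*b)


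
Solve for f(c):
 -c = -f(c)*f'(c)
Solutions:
 f(c) = -sqrt(C1 + c^2)
 f(c) = sqrt(C1 + c^2)


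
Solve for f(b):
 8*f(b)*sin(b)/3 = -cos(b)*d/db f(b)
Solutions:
 f(b) = C1*cos(b)^(8/3)


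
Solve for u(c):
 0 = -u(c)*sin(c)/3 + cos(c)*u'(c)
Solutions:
 u(c) = C1/cos(c)^(1/3)


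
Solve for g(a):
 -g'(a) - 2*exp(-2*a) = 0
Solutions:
 g(a) = C1 + exp(-2*a)


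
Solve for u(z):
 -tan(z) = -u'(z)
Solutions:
 u(z) = C1 - log(cos(z))


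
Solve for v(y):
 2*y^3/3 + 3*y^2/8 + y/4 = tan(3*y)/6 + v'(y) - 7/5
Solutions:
 v(y) = C1 + y^4/6 + y^3/8 + y^2/8 + 7*y/5 + log(cos(3*y))/18


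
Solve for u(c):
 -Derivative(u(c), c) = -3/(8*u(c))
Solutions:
 u(c) = -sqrt(C1 + 3*c)/2
 u(c) = sqrt(C1 + 3*c)/2


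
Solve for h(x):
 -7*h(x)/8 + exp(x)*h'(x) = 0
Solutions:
 h(x) = C1*exp(-7*exp(-x)/8)


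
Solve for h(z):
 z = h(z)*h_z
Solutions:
 h(z) = -sqrt(C1 + z^2)
 h(z) = sqrt(C1 + z^2)


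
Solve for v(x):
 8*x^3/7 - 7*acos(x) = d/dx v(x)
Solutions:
 v(x) = C1 + 2*x^4/7 - 7*x*acos(x) + 7*sqrt(1 - x^2)


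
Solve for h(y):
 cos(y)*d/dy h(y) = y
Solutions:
 h(y) = C1 + Integral(y/cos(y), y)


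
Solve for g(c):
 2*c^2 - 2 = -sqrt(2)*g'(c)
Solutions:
 g(c) = C1 - sqrt(2)*c^3/3 + sqrt(2)*c


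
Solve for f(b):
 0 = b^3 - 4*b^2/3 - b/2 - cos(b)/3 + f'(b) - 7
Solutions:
 f(b) = C1 - b^4/4 + 4*b^3/9 + b^2/4 + 7*b + sin(b)/3


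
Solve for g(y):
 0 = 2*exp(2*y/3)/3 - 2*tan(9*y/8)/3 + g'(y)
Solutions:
 g(y) = C1 - exp(2*y/3) - 16*log(cos(9*y/8))/27


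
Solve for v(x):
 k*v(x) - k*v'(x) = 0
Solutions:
 v(x) = C1*exp(x)


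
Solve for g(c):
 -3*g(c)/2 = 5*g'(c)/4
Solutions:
 g(c) = C1*exp(-6*c/5)


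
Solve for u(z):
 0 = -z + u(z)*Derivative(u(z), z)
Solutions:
 u(z) = -sqrt(C1 + z^2)
 u(z) = sqrt(C1 + z^2)


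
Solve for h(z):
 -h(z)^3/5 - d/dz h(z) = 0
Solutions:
 h(z) = -sqrt(10)*sqrt(-1/(C1 - z))/2
 h(z) = sqrt(10)*sqrt(-1/(C1 - z))/2


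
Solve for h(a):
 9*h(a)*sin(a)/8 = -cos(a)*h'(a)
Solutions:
 h(a) = C1*cos(a)^(9/8)


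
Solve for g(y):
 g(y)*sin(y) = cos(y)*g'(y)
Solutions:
 g(y) = C1/cos(y)


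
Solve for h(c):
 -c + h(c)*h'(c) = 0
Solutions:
 h(c) = -sqrt(C1 + c^2)
 h(c) = sqrt(C1 + c^2)


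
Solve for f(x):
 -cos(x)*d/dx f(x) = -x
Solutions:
 f(x) = C1 + Integral(x/cos(x), x)


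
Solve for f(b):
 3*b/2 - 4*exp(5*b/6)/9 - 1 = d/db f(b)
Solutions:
 f(b) = C1 + 3*b^2/4 - b - 8*exp(5*b/6)/15


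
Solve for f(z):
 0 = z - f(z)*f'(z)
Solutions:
 f(z) = -sqrt(C1 + z^2)
 f(z) = sqrt(C1 + z^2)


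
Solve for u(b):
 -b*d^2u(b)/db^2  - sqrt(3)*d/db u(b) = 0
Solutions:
 u(b) = C1 + C2*b^(1 - sqrt(3))


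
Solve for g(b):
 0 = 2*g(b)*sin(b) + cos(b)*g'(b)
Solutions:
 g(b) = C1*cos(b)^2


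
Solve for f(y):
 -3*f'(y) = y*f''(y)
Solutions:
 f(y) = C1 + C2/y^2


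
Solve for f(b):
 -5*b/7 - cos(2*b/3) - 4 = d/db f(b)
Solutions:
 f(b) = C1 - 5*b^2/14 - 4*b - 3*sin(2*b/3)/2


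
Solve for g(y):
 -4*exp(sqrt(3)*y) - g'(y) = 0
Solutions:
 g(y) = C1 - 4*sqrt(3)*exp(sqrt(3)*y)/3


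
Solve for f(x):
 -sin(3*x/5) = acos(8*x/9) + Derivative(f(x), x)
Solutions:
 f(x) = C1 - x*acos(8*x/9) + sqrt(81 - 64*x^2)/8 + 5*cos(3*x/5)/3


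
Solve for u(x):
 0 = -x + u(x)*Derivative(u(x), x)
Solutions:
 u(x) = -sqrt(C1 + x^2)
 u(x) = sqrt(C1 + x^2)


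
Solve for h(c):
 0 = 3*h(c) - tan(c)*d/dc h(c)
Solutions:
 h(c) = C1*sin(c)^3


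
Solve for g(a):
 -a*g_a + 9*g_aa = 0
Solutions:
 g(a) = C1 + C2*erfi(sqrt(2)*a/6)


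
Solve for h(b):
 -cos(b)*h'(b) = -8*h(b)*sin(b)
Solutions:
 h(b) = C1/cos(b)^8


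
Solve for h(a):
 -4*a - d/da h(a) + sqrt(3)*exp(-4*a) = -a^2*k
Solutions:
 h(a) = C1 + a^3*k/3 - 2*a^2 - sqrt(3)*exp(-4*a)/4


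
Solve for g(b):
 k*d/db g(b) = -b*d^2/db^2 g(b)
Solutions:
 g(b) = C1 + b^(1 - re(k))*(C2*sin(log(b)*Abs(im(k))) + C3*cos(log(b)*im(k)))


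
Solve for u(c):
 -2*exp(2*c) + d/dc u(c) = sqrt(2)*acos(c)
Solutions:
 u(c) = C1 + sqrt(2)*(c*acos(c) - sqrt(1 - c^2)) + exp(2*c)


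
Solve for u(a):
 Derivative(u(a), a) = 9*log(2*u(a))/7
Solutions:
 -7*Integral(1/(log(_y) + log(2)), (_y, u(a)))/9 = C1 - a


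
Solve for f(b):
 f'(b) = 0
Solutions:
 f(b) = C1


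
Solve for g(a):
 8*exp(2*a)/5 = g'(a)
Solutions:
 g(a) = C1 + 4*exp(2*a)/5


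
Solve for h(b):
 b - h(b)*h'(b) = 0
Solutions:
 h(b) = -sqrt(C1 + b^2)
 h(b) = sqrt(C1 + b^2)


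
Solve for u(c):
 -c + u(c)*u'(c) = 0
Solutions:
 u(c) = -sqrt(C1 + c^2)
 u(c) = sqrt(C1 + c^2)


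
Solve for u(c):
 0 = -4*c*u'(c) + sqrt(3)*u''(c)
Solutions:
 u(c) = C1 + C2*erfi(sqrt(2)*3^(3/4)*c/3)


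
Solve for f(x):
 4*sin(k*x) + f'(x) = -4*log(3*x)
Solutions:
 f(x) = C1 - 4*x*log(x) - 4*x*log(3) + 4*x - 4*Piecewise((-cos(k*x)/k, Ne(k, 0)), (0, True))


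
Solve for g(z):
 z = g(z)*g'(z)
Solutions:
 g(z) = -sqrt(C1 + z^2)
 g(z) = sqrt(C1 + z^2)


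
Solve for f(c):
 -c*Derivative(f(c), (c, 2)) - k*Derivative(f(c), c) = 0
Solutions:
 f(c) = C1 + c^(1 - re(k))*(C2*sin(log(c)*Abs(im(k))) + C3*cos(log(c)*im(k)))


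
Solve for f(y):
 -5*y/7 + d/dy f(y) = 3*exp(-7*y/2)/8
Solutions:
 f(y) = C1 + 5*y^2/14 - 3*exp(-7*y/2)/28


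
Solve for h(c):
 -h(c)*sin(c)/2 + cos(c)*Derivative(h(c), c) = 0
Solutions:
 h(c) = C1/sqrt(cos(c))


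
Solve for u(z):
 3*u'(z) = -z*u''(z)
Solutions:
 u(z) = C1 + C2/z^2


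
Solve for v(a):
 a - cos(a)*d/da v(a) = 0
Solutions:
 v(a) = C1 + Integral(a/cos(a), a)


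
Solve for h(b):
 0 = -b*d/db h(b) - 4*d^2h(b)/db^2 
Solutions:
 h(b) = C1 + C2*erf(sqrt(2)*b/4)


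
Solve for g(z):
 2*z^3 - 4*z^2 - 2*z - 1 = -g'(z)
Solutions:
 g(z) = C1 - z^4/2 + 4*z^3/3 + z^2 + z


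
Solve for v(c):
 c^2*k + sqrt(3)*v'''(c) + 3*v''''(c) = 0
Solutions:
 v(c) = C1 + C2*c + C3*c^2 + C4*exp(-sqrt(3)*c/3) - sqrt(3)*c^5*k/180 + c^4*k/12 - sqrt(3)*c^3*k/3


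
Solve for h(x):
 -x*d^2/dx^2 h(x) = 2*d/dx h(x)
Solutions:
 h(x) = C1 + C2/x


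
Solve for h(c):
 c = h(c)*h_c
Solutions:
 h(c) = -sqrt(C1 + c^2)
 h(c) = sqrt(C1 + c^2)


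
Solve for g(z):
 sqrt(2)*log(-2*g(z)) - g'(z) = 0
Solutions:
 -sqrt(2)*Integral(1/(log(-_y) + log(2)), (_y, g(z)))/2 = C1 - z


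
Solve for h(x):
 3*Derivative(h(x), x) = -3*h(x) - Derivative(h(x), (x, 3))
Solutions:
 h(x) = C1*exp(2^(1/3)*x*(-2/(3 + sqrt(13))^(1/3) + 2^(1/3)*(3 + sqrt(13))^(1/3))/4)*sin(2^(1/3)*sqrt(3)*x*(2/(3 + sqrt(13))^(1/3) + 2^(1/3)*(3 + sqrt(13))^(1/3))/4) + C2*exp(2^(1/3)*x*(-2/(3 + sqrt(13))^(1/3) + 2^(1/3)*(3 + sqrt(13))^(1/3))/4)*cos(2^(1/3)*sqrt(3)*x*(2/(3 + sqrt(13))^(1/3) + 2^(1/3)*(3 + sqrt(13))^(1/3))/4) + C3*exp(2^(1/3)*x*(-2^(1/3)*(3 + sqrt(13))^(1/3)/2 + (3 + sqrt(13))^(-1/3)))


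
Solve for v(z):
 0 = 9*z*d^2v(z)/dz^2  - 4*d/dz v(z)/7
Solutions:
 v(z) = C1 + C2*z^(67/63)


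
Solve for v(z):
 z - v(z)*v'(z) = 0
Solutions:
 v(z) = -sqrt(C1 + z^2)
 v(z) = sqrt(C1 + z^2)


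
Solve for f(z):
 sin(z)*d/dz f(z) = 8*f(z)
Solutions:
 f(z) = C1*(cos(z)^4 - 4*cos(z)^3 + 6*cos(z)^2 - 4*cos(z) + 1)/(cos(z)^4 + 4*cos(z)^3 + 6*cos(z)^2 + 4*cos(z) + 1)


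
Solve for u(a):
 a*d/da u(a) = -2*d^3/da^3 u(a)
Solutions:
 u(a) = C1 + Integral(C2*airyai(-2^(2/3)*a/2) + C3*airybi(-2^(2/3)*a/2), a)


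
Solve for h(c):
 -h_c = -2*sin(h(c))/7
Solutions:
 -2*c/7 + log(cos(h(c)) - 1)/2 - log(cos(h(c)) + 1)/2 = C1


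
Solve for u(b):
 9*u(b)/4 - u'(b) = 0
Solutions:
 u(b) = C1*exp(9*b/4)


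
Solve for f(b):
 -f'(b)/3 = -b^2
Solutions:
 f(b) = C1 + b^3


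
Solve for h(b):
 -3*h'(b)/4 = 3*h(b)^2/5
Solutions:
 h(b) = 5/(C1 + 4*b)


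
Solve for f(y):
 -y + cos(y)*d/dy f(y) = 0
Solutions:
 f(y) = C1 + Integral(y/cos(y), y)


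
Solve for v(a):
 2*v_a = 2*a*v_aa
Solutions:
 v(a) = C1 + C2*a^2
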